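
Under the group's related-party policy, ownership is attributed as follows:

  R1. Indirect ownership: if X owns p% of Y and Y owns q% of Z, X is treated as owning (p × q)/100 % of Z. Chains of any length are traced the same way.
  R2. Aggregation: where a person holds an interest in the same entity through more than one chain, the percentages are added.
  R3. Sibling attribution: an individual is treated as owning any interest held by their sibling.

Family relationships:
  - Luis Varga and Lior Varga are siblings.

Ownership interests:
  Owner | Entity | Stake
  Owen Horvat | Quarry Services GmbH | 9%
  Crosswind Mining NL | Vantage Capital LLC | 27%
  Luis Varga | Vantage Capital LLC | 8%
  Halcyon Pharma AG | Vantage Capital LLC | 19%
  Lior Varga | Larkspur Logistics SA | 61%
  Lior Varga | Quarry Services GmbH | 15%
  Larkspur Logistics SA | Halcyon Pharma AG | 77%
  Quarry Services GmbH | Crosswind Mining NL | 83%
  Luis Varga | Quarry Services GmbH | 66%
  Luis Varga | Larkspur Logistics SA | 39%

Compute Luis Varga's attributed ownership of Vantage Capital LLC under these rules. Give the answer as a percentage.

By sibling attribution (R3), Luis Varga is treated as also owning Lior Varga's interest in Quarry Services GmbH, giving 66% + 15% = 81%.
By sibling attribution (R3), Luis Varga is treated as also owning Lior Varga's interest in Larkspur Logistics SA, giving 39% + 61% = 100%.
Chain via Quarry Services GmbH → Crosswind Mining NL (R1): 81% × 83% × 27% = 18.1521% of Vantage Capital LLC.
Chain via Larkspur Logistics SA → Halcyon Pharma AG (R1): 100% × 77% × 19% = 14.63% of Vantage Capital LLC.
Direct interest in Vantage Capital LLC: 8%.
Aggregating (R2): 18.1521% + 14.63% + 8% = 40.7821%.

40.7821%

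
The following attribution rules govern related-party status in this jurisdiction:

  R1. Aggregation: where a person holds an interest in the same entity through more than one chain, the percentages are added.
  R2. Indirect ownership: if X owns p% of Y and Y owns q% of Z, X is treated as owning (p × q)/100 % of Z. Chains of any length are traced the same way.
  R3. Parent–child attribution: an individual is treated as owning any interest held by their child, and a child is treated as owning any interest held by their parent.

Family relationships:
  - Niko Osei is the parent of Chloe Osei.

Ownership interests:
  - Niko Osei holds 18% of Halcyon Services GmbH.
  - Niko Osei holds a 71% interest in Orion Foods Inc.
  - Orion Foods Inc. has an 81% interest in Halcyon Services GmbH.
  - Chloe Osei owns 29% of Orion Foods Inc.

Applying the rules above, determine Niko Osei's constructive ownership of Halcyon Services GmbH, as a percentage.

By parent–child attribution (R3), Niko Osei is treated as also owning Chloe Osei's interest in Orion Foods Inc, giving 71% + 29% = 100%.
Chain via Orion Foods Inc. (R2): 100% × 81% = 81% of Halcyon Services GmbH.
Direct interest in Halcyon Services GmbH: 18%.
Aggregating (R1): 81% + 18% = 99%.

99%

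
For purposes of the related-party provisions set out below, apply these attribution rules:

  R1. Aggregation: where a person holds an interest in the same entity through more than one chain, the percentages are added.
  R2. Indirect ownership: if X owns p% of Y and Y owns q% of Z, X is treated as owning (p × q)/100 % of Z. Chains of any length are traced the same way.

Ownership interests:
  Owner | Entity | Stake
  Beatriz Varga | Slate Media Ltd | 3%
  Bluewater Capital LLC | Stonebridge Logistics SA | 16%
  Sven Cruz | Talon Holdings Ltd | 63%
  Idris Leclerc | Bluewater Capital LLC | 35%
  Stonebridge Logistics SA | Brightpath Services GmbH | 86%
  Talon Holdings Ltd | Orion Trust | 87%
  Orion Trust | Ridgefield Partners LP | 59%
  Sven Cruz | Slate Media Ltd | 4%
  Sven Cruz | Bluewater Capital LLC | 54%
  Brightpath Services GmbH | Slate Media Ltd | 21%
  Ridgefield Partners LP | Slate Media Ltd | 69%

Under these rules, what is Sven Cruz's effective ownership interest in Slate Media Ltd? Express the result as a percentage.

27.873535%

Chain via Talon Holdings Ltd → Orion Trust → Ridgefield Partners LP (R2): 63% × 87% × 59% × 69% = 22.313151% of Slate Media Ltd.
Chain via Bluewater Capital LLC → Stonebridge Logistics SA → Brightpath Services GmbH (R2): 54% × 16% × 86% × 21% = 1.560384% of Slate Media Ltd.
Direct interest in Slate Media Ltd: 4%.
Aggregating (R1): 22.313151% + 1.560384% + 4% = 27.873535%.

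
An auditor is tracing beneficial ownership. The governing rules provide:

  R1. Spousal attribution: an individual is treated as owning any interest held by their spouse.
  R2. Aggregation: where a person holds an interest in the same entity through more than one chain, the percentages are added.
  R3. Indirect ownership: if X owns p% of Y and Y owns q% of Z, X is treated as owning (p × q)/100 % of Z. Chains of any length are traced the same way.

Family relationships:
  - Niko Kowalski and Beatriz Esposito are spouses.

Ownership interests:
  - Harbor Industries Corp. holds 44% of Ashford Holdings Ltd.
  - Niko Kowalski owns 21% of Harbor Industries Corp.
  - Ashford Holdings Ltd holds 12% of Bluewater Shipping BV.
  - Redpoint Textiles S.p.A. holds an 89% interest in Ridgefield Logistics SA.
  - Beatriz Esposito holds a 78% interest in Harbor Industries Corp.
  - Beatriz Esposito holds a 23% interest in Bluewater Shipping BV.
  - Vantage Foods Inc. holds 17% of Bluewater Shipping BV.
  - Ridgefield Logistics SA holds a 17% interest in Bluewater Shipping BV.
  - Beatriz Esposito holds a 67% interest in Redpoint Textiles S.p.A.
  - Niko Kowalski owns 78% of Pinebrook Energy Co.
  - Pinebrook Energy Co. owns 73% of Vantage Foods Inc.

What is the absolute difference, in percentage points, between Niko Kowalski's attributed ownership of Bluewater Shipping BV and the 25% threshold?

23.0441

By spousal attribution (R1), Niko Kowalski is treated as also owning Beatriz Esposito's interest in Harbor Industries Corp, giving 21% + 78% = 99%.
By spousal attribution (R1), Niko Kowalski is treated as owning Beatriz Esposito's 67% interest in Redpoint Textiles S.p.A.
By spousal attribution (R1), Niko Kowalski is treated as owning Beatriz Esposito's 23% interest in Bluewater Shipping BV.
Chain via Pinebrook Energy Co. → Vantage Foods Inc. (R3): 78% × 73% × 17% = 9.6798% of Bluewater Shipping BV.
Chain via Harbor Industries Corp. → Ashford Holdings Ltd (R3): 99% × 44% × 12% = 5.2272% of Bluewater Shipping BV.
Chain via Redpoint Textiles S.p.A. → Ridgefield Logistics SA (R3): 67% × 89% × 17% = 10.1371% of Bluewater Shipping BV.
Direct interest in Bluewater Shipping BV: 23%.
Aggregating (R2): 9.6798% + 5.2272% + 10.1371% + 23% = 48.0441%.
48.0441% exceeds the 25% threshold by 23.0441 percentage points.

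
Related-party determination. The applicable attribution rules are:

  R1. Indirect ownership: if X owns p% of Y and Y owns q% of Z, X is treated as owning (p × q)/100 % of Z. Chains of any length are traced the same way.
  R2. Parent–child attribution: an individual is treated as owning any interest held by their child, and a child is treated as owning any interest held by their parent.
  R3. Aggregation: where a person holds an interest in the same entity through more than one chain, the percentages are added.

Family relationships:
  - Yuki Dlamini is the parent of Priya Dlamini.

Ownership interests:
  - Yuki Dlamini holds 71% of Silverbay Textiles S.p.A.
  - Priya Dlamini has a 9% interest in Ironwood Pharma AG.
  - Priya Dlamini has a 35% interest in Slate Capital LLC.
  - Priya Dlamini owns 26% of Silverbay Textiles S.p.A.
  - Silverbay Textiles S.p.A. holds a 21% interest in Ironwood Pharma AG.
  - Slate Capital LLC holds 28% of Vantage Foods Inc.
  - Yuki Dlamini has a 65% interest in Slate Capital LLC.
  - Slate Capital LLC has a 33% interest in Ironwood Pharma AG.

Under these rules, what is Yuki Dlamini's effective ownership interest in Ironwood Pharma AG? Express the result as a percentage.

62.37%

By parent–child attribution (R2), Yuki Dlamini is treated as also owning Priya Dlamini's interest in Slate Capital LLC, giving 65% + 35% = 100%.
By parent–child attribution (R2), Yuki Dlamini is treated as also owning Priya Dlamini's interest in Silverbay Textiles S.p.A, giving 71% + 26% = 97%.
By parent–child attribution (R2), Yuki Dlamini is treated as owning Priya Dlamini's 9% interest in Ironwood Pharma AG.
Chain via Slate Capital LLC (R1): 100% × 33% = 33% of Ironwood Pharma AG.
Chain via Silverbay Textiles S.p.A. (R1): 97% × 21% = 20.37% of Ironwood Pharma AG.
Direct interest in Ironwood Pharma AG: 9%.
Aggregating (R3): 33% + 20.37% + 9% = 62.37%.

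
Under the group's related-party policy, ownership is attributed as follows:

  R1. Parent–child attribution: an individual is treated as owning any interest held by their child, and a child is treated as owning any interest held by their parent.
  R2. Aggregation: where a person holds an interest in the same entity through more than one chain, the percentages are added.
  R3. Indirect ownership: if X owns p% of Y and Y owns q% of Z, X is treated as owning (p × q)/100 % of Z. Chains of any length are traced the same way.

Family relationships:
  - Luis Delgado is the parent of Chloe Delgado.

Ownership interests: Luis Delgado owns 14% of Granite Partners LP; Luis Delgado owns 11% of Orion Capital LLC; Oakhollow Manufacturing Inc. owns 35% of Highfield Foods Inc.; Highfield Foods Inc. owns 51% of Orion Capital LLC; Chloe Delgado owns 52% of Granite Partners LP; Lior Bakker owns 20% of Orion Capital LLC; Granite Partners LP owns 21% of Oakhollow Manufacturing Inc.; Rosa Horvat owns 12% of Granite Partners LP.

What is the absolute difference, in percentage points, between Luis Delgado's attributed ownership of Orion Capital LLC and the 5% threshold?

8.47401

By parent–child attribution (R1), Luis Delgado is treated as also owning Chloe Delgado's interest in Granite Partners LP, giving 14% + 52% = 66%.
Chain via Granite Partners LP → Oakhollow Manufacturing Inc. → Highfield Foods Inc. (R3): 66% × 21% × 35% × 51% = 2.47401% of Orion Capital LLC.
Direct interest in Orion Capital LLC: 11%.
Aggregating (R2): 2.47401% + 11% = 13.47401%.
13.47401% exceeds the 5% threshold by 8.47401 percentage points.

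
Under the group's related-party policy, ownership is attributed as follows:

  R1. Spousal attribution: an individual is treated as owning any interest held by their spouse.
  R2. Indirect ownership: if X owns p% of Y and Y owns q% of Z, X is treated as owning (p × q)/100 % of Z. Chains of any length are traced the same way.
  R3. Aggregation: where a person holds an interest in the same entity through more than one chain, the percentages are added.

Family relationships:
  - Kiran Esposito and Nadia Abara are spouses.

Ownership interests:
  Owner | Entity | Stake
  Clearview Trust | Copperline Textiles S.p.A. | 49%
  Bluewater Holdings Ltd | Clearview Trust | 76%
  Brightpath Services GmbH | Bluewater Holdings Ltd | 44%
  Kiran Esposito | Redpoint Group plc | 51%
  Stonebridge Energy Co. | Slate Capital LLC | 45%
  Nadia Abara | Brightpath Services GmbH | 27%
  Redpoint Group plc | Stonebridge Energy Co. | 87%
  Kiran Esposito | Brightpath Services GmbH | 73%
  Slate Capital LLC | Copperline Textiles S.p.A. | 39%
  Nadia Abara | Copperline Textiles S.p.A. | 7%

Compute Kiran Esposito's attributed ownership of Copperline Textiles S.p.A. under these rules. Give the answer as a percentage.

By spousal attribution (R1), Kiran Esposito is treated as also owning Nadia Abara's interest in Brightpath Services GmbH, giving 73% + 27% = 100%.
By spousal attribution (R1), Kiran Esposito is treated as owning Nadia Abara's 7% interest in Copperline Textiles S.p.A.
Chain via Brightpath Services GmbH → Bluewater Holdings Ltd → Clearview Trust (R2): 100% × 44% × 76% × 49% = 16.3856% of Copperline Textiles S.p.A.
Chain via Redpoint Group plc → Stonebridge Energy Co. → Slate Capital LLC (R2): 51% × 87% × 45% × 39% = 7.786935% of Copperline Textiles S.p.A.
Direct interest in Copperline Textiles S.p.A: 7%.
Aggregating (R3): 16.3856% + 7.786935% + 7% = 31.172535%.

31.172535%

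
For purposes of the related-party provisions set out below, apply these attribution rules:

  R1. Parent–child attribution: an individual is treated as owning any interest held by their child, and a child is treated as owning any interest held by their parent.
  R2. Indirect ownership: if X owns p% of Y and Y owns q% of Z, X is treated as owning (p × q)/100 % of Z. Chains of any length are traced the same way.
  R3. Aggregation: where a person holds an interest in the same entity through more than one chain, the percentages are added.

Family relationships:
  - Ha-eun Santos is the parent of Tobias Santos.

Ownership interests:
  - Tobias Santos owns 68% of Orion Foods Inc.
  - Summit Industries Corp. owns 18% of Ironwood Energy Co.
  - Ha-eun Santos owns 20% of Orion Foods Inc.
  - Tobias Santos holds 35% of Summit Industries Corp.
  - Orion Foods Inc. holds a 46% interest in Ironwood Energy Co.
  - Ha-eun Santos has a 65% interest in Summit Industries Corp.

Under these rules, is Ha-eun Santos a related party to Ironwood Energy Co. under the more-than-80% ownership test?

By parent–child attribution (R1), Ha-eun Santos is treated as also owning Tobias Santos's interest in Summit Industries Corp, giving 65% + 35% = 100%.
By parent–child attribution (R1), Ha-eun Santos is treated as also owning Tobias Santos's interest in Orion Foods Inc, giving 20% + 68% = 88%.
Chain via Summit Industries Corp. (R2): 100% × 18% = 18% of Ironwood Energy Co.
Chain via Orion Foods Inc. (R2): 88% × 46% = 40.48% of Ironwood Energy Co.
Aggregating (R3): 18% + 40.48% = 58.48%.
58.48% does not exceed the 80% threshold, so Ha-eun is not a related party to Ironwood Energy Co.

No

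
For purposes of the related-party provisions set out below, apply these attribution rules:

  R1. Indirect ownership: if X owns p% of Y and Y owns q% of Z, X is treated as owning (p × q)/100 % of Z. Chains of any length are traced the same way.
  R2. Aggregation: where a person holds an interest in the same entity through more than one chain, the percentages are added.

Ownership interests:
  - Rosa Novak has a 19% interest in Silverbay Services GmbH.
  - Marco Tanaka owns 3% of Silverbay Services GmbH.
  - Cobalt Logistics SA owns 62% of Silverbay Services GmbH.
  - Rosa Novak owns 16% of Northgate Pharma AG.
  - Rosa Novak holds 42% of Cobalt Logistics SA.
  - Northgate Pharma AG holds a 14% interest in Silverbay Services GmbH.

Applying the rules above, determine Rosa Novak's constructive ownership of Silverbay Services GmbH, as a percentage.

47.28%

Chain via Northgate Pharma AG (R1): 16% × 14% = 2.24% of Silverbay Services GmbH.
Chain via Cobalt Logistics SA (R1): 42% × 62% = 26.04% of Silverbay Services GmbH.
Direct interest in Silverbay Services GmbH: 19%.
Aggregating (R2): 2.24% + 26.04% + 19% = 47.28%.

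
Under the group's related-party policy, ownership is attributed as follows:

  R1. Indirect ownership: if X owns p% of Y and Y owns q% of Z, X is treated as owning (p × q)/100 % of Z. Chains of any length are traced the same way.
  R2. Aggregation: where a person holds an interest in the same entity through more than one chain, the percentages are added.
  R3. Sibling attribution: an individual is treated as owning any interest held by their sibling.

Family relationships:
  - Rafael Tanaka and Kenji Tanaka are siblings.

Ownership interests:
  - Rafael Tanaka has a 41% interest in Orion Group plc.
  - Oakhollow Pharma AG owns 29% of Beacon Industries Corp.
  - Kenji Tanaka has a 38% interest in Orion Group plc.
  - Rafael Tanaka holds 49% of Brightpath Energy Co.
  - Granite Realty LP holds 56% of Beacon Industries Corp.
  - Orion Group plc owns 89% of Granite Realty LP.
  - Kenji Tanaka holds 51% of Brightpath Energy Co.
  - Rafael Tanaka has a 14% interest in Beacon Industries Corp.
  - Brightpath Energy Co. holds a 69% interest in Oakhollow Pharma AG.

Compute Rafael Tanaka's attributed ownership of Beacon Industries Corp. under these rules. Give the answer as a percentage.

73.3836%

By sibling attribution (R3), Rafael Tanaka is treated as also owning Kenji Tanaka's interest in Orion Group plc, giving 41% + 38% = 79%.
By sibling attribution (R3), Rafael Tanaka is treated as also owning Kenji Tanaka's interest in Brightpath Energy Co, giving 49% + 51% = 100%.
Chain via Orion Group plc → Granite Realty LP (R1): 79% × 89% × 56% = 39.3736% of Beacon Industries Corp.
Chain via Brightpath Energy Co. → Oakhollow Pharma AG (R1): 100% × 69% × 29% = 20.01% of Beacon Industries Corp.
Direct interest in Beacon Industries Corp: 14%.
Aggregating (R2): 39.3736% + 20.01% + 14% = 73.3836%.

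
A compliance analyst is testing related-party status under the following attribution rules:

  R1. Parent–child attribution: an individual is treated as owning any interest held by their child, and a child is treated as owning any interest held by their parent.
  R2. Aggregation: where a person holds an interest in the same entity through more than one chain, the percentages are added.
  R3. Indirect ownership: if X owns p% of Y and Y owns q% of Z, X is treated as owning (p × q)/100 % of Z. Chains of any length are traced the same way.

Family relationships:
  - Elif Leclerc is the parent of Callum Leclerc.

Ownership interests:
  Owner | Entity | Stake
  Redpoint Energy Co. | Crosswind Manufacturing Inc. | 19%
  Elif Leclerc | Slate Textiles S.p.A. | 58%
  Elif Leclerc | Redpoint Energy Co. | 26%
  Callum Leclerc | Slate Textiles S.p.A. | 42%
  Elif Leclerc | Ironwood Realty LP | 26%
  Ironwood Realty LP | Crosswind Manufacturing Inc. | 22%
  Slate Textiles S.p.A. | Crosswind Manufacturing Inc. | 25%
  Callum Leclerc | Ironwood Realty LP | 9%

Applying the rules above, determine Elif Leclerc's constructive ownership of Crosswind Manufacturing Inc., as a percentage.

By parent–child attribution (R1), Elif Leclerc is treated as also owning Callum Leclerc's interest in Ironwood Realty LP, giving 26% + 9% = 35%.
By parent–child attribution (R1), Elif Leclerc is treated as also owning Callum Leclerc's interest in Slate Textiles S.p.A, giving 58% + 42% = 100%.
Chain via Ironwood Realty LP (R3): 35% × 22% = 7.7% of Crosswind Manufacturing Inc.
Chain via Redpoint Energy Co. (R3): 26% × 19% = 4.94% of Crosswind Manufacturing Inc.
Chain via Slate Textiles S.p.A. (R3): 100% × 25% = 25% of Crosswind Manufacturing Inc.
Aggregating (R2): 7.7% + 4.94% + 25% = 37.64%.

37.64%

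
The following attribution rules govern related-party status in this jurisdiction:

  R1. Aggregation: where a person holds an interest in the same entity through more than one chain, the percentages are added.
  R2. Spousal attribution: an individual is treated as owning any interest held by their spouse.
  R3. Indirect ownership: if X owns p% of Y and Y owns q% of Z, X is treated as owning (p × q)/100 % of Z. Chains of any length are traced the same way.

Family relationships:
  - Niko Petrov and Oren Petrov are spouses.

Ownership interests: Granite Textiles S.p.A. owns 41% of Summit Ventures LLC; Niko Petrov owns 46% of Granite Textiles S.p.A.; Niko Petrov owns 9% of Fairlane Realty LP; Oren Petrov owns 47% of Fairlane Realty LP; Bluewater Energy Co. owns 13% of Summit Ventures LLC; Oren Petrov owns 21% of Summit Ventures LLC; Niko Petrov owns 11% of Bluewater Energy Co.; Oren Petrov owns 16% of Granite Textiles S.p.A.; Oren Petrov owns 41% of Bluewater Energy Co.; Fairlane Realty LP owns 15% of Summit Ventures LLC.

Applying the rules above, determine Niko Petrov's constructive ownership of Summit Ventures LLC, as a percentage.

61.58%

By spousal attribution (R2), Niko Petrov is treated as also owning Oren Petrov's interest in Bluewater Energy Co, giving 11% + 41% = 52%.
By spousal attribution (R2), Niko Petrov is treated as also owning Oren Petrov's interest in Fairlane Realty LP, giving 9% + 47% = 56%.
By spousal attribution (R2), Niko Petrov is treated as also owning Oren Petrov's interest in Granite Textiles S.p.A, giving 46% + 16% = 62%.
By spousal attribution (R2), Niko Petrov is treated as owning Oren Petrov's 21% interest in Summit Ventures LLC.
Chain via Bluewater Energy Co. (R3): 52% × 13% = 6.76% of Summit Ventures LLC.
Chain via Fairlane Realty LP (R3): 56% × 15% = 8.4% of Summit Ventures LLC.
Chain via Granite Textiles S.p.A. (R3): 62% × 41% = 25.42% of Summit Ventures LLC.
Direct interest in Summit Ventures LLC: 21%.
Aggregating (R1): 6.76% + 8.4% + 25.42% + 21% = 61.58%.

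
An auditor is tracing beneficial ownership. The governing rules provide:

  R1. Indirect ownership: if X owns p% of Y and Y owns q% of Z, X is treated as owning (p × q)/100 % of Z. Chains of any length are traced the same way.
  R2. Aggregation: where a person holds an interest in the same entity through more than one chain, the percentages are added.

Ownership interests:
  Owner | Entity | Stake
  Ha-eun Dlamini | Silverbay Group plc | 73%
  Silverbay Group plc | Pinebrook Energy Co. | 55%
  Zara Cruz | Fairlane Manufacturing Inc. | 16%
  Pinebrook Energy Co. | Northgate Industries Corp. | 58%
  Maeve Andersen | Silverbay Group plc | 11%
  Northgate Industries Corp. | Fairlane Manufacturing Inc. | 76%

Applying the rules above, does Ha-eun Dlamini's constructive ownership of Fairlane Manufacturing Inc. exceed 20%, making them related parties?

No

Chain via Silverbay Group plc → Pinebrook Energy Co. → Northgate Industries Corp. (R1): 73% × 55% × 58% × 76% = 17.69812% of Fairlane Manufacturing Inc.
17.69812% does not exceed the 20% threshold, so Ha-eun is not a related party to Fairlane Manufacturing Inc.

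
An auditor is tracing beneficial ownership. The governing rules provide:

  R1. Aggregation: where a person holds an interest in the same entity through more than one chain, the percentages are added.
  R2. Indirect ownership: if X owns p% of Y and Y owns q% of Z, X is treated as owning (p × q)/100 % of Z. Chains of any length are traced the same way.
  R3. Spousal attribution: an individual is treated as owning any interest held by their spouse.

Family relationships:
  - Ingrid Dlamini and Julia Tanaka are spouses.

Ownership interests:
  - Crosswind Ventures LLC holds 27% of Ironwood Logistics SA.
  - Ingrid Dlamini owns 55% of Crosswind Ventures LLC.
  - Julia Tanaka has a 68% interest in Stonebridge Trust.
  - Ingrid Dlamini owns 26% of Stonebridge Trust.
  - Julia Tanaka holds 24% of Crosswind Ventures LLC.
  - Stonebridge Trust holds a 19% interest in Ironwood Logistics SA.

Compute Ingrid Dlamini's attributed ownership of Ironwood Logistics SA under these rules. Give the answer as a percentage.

39.19%

By spousal attribution (R3), Ingrid Dlamini is treated as also owning Julia Tanaka's interest in Crosswind Ventures LLC, giving 55% + 24% = 79%.
By spousal attribution (R3), Ingrid Dlamini is treated as also owning Julia Tanaka's interest in Stonebridge Trust, giving 26% + 68% = 94%.
Chain via Crosswind Ventures LLC (R2): 79% × 27% = 21.33% of Ironwood Logistics SA.
Chain via Stonebridge Trust (R2): 94% × 19% = 17.86% of Ironwood Logistics SA.
Aggregating (R1): 21.33% + 17.86% = 39.19%.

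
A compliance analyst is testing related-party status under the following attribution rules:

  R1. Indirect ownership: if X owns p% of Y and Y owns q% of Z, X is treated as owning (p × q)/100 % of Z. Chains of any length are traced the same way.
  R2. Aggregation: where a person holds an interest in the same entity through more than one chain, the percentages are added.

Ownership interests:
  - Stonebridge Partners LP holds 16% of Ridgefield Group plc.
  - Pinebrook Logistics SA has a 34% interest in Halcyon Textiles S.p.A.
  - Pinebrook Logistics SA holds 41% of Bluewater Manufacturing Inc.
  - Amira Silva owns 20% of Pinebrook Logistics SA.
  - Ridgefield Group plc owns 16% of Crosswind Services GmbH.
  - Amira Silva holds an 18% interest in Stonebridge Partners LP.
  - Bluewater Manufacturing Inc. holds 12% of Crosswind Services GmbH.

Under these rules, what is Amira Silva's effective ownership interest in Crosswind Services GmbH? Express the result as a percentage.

Chain via Stonebridge Partners LP → Ridgefield Group plc (R1): 18% × 16% × 16% = 0.4608% of Crosswind Services GmbH.
Chain via Pinebrook Logistics SA → Bluewater Manufacturing Inc. (R1): 20% × 41% × 12% = 0.984% of Crosswind Services GmbH.
Aggregating (R2): 0.4608% + 0.984% = 1.4448%.

1.4448%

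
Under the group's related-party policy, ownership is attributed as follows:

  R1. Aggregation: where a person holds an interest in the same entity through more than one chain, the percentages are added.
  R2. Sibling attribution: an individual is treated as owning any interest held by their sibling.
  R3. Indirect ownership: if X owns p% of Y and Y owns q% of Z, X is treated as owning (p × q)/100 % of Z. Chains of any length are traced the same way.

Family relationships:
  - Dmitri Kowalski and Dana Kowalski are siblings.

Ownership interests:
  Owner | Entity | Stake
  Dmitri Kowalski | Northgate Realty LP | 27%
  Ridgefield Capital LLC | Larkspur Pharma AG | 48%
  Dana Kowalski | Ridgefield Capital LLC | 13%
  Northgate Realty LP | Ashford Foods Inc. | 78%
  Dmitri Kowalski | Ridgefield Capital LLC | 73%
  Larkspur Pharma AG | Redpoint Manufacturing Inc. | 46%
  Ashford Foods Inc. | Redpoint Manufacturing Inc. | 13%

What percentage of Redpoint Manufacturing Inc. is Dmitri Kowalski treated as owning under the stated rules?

21.7266%

By sibling attribution (R2), Dmitri Kowalski is treated as also owning Dana Kowalski's interest in Ridgefield Capital LLC, giving 73% + 13% = 86%.
Chain via Northgate Realty LP → Ashford Foods Inc. (R3): 27% × 78% × 13% = 2.7378% of Redpoint Manufacturing Inc.
Chain via Ridgefield Capital LLC → Larkspur Pharma AG (R3): 86% × 48% × 46% = 18.9888% of Redpoint Manufacturing Inc.
Aggregating (R1): 2.7378% + 18.9888% = 21.7266%.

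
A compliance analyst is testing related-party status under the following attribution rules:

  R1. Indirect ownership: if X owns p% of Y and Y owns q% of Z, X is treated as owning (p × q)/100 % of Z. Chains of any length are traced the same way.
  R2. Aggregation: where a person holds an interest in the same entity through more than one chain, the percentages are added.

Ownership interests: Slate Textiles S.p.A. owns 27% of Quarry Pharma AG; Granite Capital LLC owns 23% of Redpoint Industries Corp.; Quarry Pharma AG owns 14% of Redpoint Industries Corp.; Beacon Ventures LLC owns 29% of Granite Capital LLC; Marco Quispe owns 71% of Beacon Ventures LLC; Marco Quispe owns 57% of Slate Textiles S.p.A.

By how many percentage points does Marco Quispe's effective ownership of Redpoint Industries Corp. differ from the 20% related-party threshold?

13.1097

Chain via Beacon Ventures LLC → Granite Capital LLC (R1): 71% × 29% × 23% = 4.7357% of Redpoint Industries Corp.
Chain via Slate Textiles S.p.A. → Quarry Pharma AG (R1): 57% × 27% × 14% = 2.1546% of Redpoint Industries Corp.
Aggregating (R2): 4.7357% + 2.1546% = 6.8903%.
6.8903% falls short of the 20% threshold by 13.1097 percentage points.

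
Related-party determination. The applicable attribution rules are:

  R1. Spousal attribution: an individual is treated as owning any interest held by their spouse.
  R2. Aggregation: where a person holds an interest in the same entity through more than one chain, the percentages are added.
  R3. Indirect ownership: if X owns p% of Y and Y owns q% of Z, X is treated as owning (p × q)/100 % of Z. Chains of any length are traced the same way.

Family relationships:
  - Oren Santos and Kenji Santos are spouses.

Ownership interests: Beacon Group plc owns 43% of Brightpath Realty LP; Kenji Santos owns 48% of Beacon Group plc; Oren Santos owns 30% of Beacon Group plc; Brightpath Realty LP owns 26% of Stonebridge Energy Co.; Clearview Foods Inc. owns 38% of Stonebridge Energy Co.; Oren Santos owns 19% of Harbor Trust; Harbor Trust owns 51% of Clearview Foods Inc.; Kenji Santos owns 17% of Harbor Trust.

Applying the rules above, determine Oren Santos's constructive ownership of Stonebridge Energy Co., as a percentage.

15.6972%

By spousal attribution (R1), Oren Santos is treated as also owning Kenji Santos's interest in Harbor Trust, giving 19% + 17% = 36%.
By spousal attribution (R1), Oren Santos is treated as also owning Kenji Santos's interest in Beacon Group plc, giving 30% + 48% = 78%.
Chain via Harbor Trust → Clearview Foods Inc. (R3): 36% × 51% × 38% = 6.9768% of Stonebridge Energy Co.
Chain via Beacon Group plc → Brightpath Realty LP (R3): 78% × 43% × 26% = 8.7204% of Stonebridge Energy Co.
Aggregating (R2): 6.9768% + 8.7204% = 15.6972%.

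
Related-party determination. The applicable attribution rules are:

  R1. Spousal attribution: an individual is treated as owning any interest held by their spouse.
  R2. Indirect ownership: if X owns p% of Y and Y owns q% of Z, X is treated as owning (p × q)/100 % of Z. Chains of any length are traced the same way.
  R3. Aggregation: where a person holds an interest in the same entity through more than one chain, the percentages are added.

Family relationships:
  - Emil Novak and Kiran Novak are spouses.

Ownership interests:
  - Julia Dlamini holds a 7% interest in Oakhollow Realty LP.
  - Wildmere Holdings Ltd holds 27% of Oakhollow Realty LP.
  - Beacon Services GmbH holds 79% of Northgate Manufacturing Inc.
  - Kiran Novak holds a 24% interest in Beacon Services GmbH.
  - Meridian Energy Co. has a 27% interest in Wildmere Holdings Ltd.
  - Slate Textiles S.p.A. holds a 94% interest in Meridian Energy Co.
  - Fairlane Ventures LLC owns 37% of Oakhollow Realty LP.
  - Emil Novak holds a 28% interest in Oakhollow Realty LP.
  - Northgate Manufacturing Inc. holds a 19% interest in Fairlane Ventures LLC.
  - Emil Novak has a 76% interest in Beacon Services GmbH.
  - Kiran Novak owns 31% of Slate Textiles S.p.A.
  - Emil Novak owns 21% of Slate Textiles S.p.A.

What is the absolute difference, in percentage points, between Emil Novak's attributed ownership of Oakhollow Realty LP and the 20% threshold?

By spousal attribution (R1), Emil Novak is treated as also owning Kiran Novak's interest in Beacon Services GmbH, giving 76% + 24% = 100%.
By spousal attribution (R1), Emil Novak is treated as also owning Kiran Novak's interest in Slate Textiles S.p.A, giving 21% + 31% = 52%.
Chain via Beacon Services GmbH → Northgate Manufacturing Inc. → Fairlane Ventures LLC (R2): 100% × 79% × 19% × 37% = 5.5537% of Oakhollow Realty LP.
Chain via Slate Textiles S.p.A. → Meridian Energy Co. → Wildmere Holdings Ltd (R2): 52% × 94% × 27% × 27% = 3.563352% of Oakhollow Realty LP.
Direct interest in Oakhollow Realty LP: 28%.
Aggregating (R3): 5.5537% + 3.563352% + 28% = 37.117052%.
37.117052% exceeds the 20% threshold by 17.117052 percentage points.

17.117052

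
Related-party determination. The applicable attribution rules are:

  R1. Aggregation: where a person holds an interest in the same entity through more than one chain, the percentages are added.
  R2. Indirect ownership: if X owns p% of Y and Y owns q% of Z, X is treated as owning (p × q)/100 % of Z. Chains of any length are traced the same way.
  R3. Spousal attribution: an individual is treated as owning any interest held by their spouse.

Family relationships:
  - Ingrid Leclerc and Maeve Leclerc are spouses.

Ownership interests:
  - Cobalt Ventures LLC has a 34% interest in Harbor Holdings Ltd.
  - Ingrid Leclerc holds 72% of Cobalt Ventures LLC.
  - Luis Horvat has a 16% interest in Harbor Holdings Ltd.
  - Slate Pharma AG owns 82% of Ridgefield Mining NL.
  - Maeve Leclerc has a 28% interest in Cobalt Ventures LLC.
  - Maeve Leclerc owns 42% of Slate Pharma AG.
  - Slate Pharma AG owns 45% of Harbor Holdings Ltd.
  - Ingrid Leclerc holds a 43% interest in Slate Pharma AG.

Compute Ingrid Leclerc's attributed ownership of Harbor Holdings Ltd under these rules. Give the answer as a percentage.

By spousal attribution (R3), Ingrid Leclerc is treated as also owning Maeve Leclerc's interest in Slate Pharma AG, giving 43% + 42% = 85%.
By spousal attribution (R3), Ingrid Leclerc is treated as also owning Maeve Leclerc's interest in Cobalt Ventures LLC, giving 72% + 28% = 100%.
Chain via Slate Pharma AG (R2): 85% × 45% = 38.25% of Harbor Holdings Ltd.
Chain via Cobalt Ventures LLC (R2): 100% × 34% = 34% of Harbor Holdings Ltd.
Aggregating (R1): 38.25% + 34% = 72.25%.

72.25%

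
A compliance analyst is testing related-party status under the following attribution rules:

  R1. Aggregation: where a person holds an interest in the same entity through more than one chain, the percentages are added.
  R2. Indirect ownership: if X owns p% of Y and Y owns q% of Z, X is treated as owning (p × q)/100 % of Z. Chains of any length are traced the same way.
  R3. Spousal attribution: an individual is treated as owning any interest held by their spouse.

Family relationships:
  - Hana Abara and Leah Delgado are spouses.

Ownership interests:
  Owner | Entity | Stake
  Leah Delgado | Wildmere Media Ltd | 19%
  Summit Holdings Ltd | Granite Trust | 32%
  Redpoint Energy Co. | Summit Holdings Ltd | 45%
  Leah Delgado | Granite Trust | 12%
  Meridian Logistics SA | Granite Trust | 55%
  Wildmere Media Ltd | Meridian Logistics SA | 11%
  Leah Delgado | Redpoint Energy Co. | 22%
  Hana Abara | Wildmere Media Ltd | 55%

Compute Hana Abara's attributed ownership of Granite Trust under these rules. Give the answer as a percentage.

By spousal attribution (R3), Hana Abara is treated as also owning Leah Delgado's interest in Wildmere Media Ltd, giving 55% + 19% = 74%.
By spousal attribution (R3), Hana Abara is treated as owning Leah Delgado's 22% interest in Redpoint Energy Co.
By spousal attribution (R3), Hana Abara is treated as owning Leah Delgado's 12% interest in Granite Trust.
Chain via Wildmere Media Ltd → Meridian Logistics SA (R2): 74% × 11% × 55% = 4.477% of Granite Trust.
Chain via Redpoint Energy Co. → Summit Holdings Ltd (R2): 22% × 45% × 32% = 3.168% of Granite Trust.
Direct interest in Granite Trust: 12%.
Aggregating (R1): 4.477% + 3.168% + 12% = 19.645%.

19.645%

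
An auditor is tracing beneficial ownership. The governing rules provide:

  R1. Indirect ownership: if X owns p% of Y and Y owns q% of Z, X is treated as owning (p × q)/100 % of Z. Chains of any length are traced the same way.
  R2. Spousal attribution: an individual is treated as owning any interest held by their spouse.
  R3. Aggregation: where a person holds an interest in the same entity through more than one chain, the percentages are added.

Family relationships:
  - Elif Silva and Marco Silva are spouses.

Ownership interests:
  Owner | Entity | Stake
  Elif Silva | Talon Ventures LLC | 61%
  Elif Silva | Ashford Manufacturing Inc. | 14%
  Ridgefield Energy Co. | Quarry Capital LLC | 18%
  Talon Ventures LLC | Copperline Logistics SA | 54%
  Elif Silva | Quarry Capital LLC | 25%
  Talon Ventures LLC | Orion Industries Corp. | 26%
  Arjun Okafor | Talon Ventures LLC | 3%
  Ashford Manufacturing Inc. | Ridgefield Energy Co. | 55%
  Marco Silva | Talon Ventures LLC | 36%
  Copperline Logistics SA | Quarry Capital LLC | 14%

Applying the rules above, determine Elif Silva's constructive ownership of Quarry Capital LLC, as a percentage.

33.7192%

By spousal attribution (R2), Elif Silva is treated as also owning Marco Silva's interest in Talon Ventures LLC, giving 61% + 36% = 97%.
Chain via Ashford Manufacturing Inc. → Ridgefield Energy Co. (R1): 14% × 55% × 18% = 1.386% of Quarry Capital LLC.
Chain via Talon Ventures LLC → Copperline Logistics SA (R1): 97% × 54% × 14% = 7.3332% of Quarry Capital LLC.
Direct interest in Quarry Capital LLC: 25%.
Aggregating (R3): 1.386% + 7.3332% + 25% = 33.7192%.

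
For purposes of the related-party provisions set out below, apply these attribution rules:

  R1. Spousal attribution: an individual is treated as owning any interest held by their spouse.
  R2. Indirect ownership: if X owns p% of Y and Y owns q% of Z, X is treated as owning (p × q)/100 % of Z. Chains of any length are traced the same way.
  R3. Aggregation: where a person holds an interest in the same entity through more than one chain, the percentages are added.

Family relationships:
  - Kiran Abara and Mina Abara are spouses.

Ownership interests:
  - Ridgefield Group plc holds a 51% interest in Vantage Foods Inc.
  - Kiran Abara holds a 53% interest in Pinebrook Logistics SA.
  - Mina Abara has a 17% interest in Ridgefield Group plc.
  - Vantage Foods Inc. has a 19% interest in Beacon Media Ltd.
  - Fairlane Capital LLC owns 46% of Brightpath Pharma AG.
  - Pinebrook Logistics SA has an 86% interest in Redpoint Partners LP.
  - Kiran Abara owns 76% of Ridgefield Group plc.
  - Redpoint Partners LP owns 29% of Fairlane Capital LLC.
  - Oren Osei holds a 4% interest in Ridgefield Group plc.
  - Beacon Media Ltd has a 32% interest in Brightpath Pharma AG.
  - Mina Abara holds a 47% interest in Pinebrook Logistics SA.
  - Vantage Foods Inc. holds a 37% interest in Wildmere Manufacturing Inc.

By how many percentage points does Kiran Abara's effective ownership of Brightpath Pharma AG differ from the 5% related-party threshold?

9.356144

By spousal attribution (R1), Kiran Abara is treated as also owning Mina Abara's interest in Ridgefield Group plc, giving 76% + 17% = 93%.
By spousal attribution (R1), Kiran Abara is treated as also owning Mina Abara's interest in Pinebrook Logistics SA, giving 53% + 47% = 100%.
Chain via Ridgefield Group plc → Vantage Foods Inc. → Beacon Media Ltd (R2): 93% × 51% × 19% × 32% = 2.883744% of Brightpath Pharma AG.
Chain via Pinebrook Logistics SA → Redpoint Partners LP → Fairlane Capital LLC (R2): 100% × 86% × 29% × 46% = 11.4724% of Brightpath Pharma AG.
Aggregating (R3): 2.883744% + 11.4724% = 14.356144%.
14.356144% exceeds the 5% threshold by 9.356144 percentage points.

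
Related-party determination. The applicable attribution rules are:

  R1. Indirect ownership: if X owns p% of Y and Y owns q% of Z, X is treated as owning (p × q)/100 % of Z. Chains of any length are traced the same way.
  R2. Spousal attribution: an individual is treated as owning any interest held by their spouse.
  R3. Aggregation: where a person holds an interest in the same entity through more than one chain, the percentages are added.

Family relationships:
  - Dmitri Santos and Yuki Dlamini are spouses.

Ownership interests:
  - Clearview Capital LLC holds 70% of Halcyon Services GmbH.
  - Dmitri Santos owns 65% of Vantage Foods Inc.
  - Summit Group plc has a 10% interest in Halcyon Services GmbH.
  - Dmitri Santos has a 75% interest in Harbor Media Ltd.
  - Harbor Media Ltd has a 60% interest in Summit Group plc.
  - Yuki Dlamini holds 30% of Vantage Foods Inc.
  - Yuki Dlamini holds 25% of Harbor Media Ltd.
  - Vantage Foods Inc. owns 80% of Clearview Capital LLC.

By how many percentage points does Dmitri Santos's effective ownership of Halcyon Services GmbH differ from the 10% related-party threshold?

By spousal attribution (R2), Dmitri Santos is treated as also owning Yuki Dlamini's interest in Harbor Media Ltd, giving 75% + 25% = 100%.
By spousal attribution (R2), Dmitri Santos is treated as also owning Yuki Dlamini's interest in Vantage Foods Inc, giving 65% + 30% = 95%.
Chain via Harbor Media Ltd → Summit Group plc (R1): 100% × 60% × 10% = 6% of Halcyon Services GmbH.
Chain via Vantage Foods Inc. → Clearview Capital LLC (R1): 95% × 80% × 70% = 53.2% of Halcyon Services GmbH.
Aggregating (R3): 6% + 53.2% = 59.2%.
59.2% exceeds the 10% threshold by 49.2 percentage points.

49.2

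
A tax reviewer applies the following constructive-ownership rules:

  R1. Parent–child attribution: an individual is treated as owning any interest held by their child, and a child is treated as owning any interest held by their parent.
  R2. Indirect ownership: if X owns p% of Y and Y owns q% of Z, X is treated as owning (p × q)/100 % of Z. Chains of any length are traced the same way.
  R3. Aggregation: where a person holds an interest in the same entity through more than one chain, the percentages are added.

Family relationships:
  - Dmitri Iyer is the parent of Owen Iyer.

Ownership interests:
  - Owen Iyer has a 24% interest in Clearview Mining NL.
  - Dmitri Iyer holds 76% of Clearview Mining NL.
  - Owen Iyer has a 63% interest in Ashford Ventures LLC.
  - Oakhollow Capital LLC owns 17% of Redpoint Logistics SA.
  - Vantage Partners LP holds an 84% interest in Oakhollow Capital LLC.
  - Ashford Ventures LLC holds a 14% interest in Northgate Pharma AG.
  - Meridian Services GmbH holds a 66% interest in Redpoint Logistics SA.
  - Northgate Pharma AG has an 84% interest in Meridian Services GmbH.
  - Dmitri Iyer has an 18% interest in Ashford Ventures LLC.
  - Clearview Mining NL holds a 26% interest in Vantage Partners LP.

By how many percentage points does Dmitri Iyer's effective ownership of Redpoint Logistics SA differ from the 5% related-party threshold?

4.999696

By parent–child attribution (R1), Dmitri Iyer is treated as also owning Owen Iyer's interest in Ashford Ventures LLC, giving 18% + 63% = 81%.
By parent–child attribution (R1), Dmitri Iyer is treated as also owning Owen Iyer's interest in Clearview Mining NL, giving 76% + 24% = 100%.
Chain via Ashford Ventures LLC → Northgate Pharma AG → Meridian Services GmbH (R2): 81% × 14% × 84% × 66% = 6.286896% of Redpoint Logistics SA.
Chain via Clearview Mining NL → Vantage Partners LP → Oakhollow Capital LLC (R2): 100% × 26% × 84% × 17% = 3.7128% of Redpoint Logistics SA.
Aggregating (R3): 6.286896% + 3.7128% = 9.999696%.
9.999696% exceeds the 5% threshold by 4.999696 percentage points.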